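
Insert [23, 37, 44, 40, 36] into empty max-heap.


Insert 23: [23]
Insert 37: [37, 23]
Insert 44: [44, 23, 37]
Insert 40: [44, 40, 37, 23]
Insert 36: [44, 40, 37, 23, 36]

Final heap: [44, 40, 37, 23, 36]


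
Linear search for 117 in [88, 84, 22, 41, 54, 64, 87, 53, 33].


i=0: 88!=117
i=1: 84!=117
i=2: 22!=117
i=3: 41!=117
i=4: 54!=117
i=5: 64!=117
i=6: 87!=117
i=7: 53!=117
i=8: 33!=117

Not found, 9 comps


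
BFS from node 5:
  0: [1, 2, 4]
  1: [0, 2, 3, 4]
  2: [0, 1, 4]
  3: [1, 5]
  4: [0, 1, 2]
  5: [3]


Visit 5, enqueue [3]
Visit 3, enqueue [1]
Visit 1, enqueue [0, 2, 4]
Visit 0, enqueue []
Visit 2, enqueue []
Visit 4, enqueue []

BFS order: [5, 3, 1, 0, 2, 4]


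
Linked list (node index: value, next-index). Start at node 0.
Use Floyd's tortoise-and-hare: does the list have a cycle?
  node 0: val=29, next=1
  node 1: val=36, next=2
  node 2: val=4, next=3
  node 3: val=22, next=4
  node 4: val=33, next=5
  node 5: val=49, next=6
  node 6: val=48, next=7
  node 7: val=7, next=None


Floyd's tortoise (slow, +1) and hare (fast, +2):
  init: slow=0, fast=0
  step 1: slow=1, fast=2
  step 2: slow=2, fast=4
  step 3: slow=3, fast=6
  step 4: fast 6->7->None, no cycle

Cycle: no


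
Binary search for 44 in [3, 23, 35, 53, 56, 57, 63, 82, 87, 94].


Step 1: lo=0, hi=9, mid=4, val=56
Step 2: lo=0, hi=3, mid=1, val=23
Step 3: lo=2, hi=3, mid=2, val=35
Step 4: lo=3, hi=3, mid=3, val=53

Not found


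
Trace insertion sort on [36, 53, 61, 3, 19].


Initial: [36, 53, 61, 3, 19]
Insert 53: [36, 53, 61, 3, 19]
Insert 61: [36, 53, 61, 3, 19]
Insert 3: [3, 36, 53, 61, 19]
Insert 19: [3, 19, 36, 53, 61]

Sorted: [3, 19, 36, 53, 61]


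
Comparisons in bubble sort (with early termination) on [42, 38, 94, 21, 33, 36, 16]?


Algorithm: bubble sort (with early termination)
Input: [42, 38, 94, 21, 33, 36, 16]
Sorted: [16, 21, 33, 36, 38, 42, 94]

21


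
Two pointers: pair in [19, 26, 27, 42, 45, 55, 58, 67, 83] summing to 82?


lo=0(19)+hi=8(83)=102
lo=0(19)+hi=7(67)=86
lo=0(19)+hi=6(58)=77
lo=1(26)+hi=6(58)=84
lo=1(26)+hi=5(55)=81
lo=2(27)+hi=5(55)=82

Yes: 27+55=82


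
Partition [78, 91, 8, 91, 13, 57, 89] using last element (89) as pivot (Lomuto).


Pivot: 89
  78 <= 89: advance i (no swap)
  8 <= 89: swap -> [78, 8, 91, 91, 13, 57, 89]
  13 <= 89: swap -> [78, 8, 13, 91, 91, 57, 89]
  57 <= 89: swap -> [78, 8, 13, 57, 91, 91, 89]
Place pivot at 4: [78, 8, 13, 57, 89, 91, 91]

Partitioned: [78, 8, 13, 57, 89, 91, 91]


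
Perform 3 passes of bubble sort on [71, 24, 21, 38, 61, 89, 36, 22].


Initial: [71, 24, 21, 38, 61, 89, 36, 22]
Pass 1: [24, 21, 38, 61, 71, 36, 22, 89] (6 swaps)
Pass 2: [21, 24, 38, 61, 36, 22, 71, 89] (3 swaps)
Pass 3: [21, 24, 38, 36, 22, 61, 71, 89] (2 swaps)

After 3 passes: [21, 24, 38, 36, 22, 61, 71, 89]


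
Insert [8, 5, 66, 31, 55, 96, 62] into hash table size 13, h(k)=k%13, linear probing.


Insert 8: h=8 -> slot 8
Insert 5: h=5 -> slot 5
Insert 66: h=1 -> slot 1
Insert 31: h=5, 1 probes -> slot 6
Insert 55: h=3 -> slot 3
Insert 96: h=5, 2 probes -> slot 7
Insert 62: h=10 -> slot 10

Table: [None, 66, None, 55, None, 5, 31, 96, 8, None, 62, None, None]


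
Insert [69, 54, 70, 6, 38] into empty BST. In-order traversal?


Insert 69: root
Insert 54: L from 69
Insert 70: R from 69
Insert 6: L from 69 -> L from 54
Insert 38: L from 69 -> L from 54 -> R from 6

In-order: [6, 38, 54, 69, 70]


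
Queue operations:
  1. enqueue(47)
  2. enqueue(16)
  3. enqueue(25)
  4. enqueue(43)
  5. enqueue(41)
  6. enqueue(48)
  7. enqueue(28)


enqueue(47) -> [47]
enqueue(16) -> [47, 16]
enqueue(25) -> [47, 16, 25]
enqueue(43) -> [47, 16, 25, 43]
enqueue(41) -> [47, 16, 25, 43, 41]
enqueue(48) -> [47, 16, 25, 43, 41, 48]
enqueue(28) -> [47, 16, 25, 43, 41, 48, 28]

Final queue: [47, 16, 25, 43, 41, 48, 28]


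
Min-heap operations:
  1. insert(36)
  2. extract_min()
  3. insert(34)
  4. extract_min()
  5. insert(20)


insert(36) -> [36]
extract_min()->36, []
insert(34) -> [34]
extract_min()->34, []
insert(20) -> [20]

Final heap: [20]


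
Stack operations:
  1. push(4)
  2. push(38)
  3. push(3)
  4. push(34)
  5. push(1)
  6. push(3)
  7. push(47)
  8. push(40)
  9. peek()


push(4) -> [4]
push(38) -> [4, 38]
push(3) -> [4, 38, 3]
push(34) -> [4, 38, 3, 34]
push(1) -> [4, 38, 3, 34, 1]
push(3) -> [4, 38, 3, 34, 1, 3]
push(47) -> [4, 38, 3, 34, 1, 3, 47]
push(40) -> [4, 38, 3, 34, 1, 3, 47, 40]
peek()->40

Final stack: [4, 38, 3, 34, 1, 3, 47, 40]


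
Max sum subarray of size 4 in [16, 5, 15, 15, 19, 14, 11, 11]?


[0:4]: 51
[1:5]: 54
[2:6]: 63
[3:7]: 59
[4:8]: 55

Max: 63 at [2:6]


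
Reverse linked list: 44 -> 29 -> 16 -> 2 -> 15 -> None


Step 1: curr=44, set curr.next=prev(None) | reversed so far: 44
Step 2: curr=29, set curr.next=prev(44) | reversed so far: 29 -> 44
Step 3: curr=16, set curr.next=prev(29) | reversed so far: 16 -> 29 -> 44
Step 4: curr=2, set curr.next=prev(16) | reversed so far: 2 -> 16 -> 29 -> 44
Step 5: curr=15, set curr.next=prev(2) | reversed so far: 15 -> 2 -> 16 -> 29 -> 44

15 -> 2 -> 16 -> 29 -> 44 -> None


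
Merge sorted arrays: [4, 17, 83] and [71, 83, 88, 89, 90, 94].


Take 4 from A
Take 17 from A
Take 71 from B
Take 83 from A

Merged: [4, 17, 71, 83, 83, 88, 89, 90, 94]


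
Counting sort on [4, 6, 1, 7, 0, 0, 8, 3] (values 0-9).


Input: [4, 6, 1, 7, 0, 0, 8, 3]
Counts: [2, 1, 0, 1, 1, 0, 1, 1, 1, 0]

Sorted: [0, 0, 1, 3, 4, 6, 7, 8]


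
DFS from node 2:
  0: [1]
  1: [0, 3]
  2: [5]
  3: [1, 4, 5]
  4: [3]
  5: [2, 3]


Visit 2, push [5]
Visit 5, push [3]
Visit 3, push [4, 1]
Visit 1, push [0]
Visit 0, push []
Visit 4, push []

DFS order: [2, 5, 3, 1, 0, 4]


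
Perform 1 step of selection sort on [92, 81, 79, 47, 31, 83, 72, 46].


Initial: [92, 81, 79, 47, 31, 83, 72, 46]
Step 1: min=31 at 4
  Swap: [31, 81, 79, 47, 92, 83, 72, 46]

After 1 step: [31, 81, 79, 47, 92, 83, 72, 46]


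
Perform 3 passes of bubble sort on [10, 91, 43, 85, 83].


Initial: [10, 91, 43, 85, 83]
Pass 1: [10, 43, 85, 83, 91] (3 swaps)
Pass 2: [10, 43, 83, 85, 91] (1 swaps)
Pass 3: [10, 43, 83, 85, 91] (0 swaps)

After 3 passes: [10, 43, 83, 85, 91]


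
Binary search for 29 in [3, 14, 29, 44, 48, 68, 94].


Step 1: lo=0, hi=6, mid=3, val=44
Step 2: lo=0, hi=2, mid=1, val=14
Step 3: lo=2, hi=2, mid=2, val=29

Found at index 2


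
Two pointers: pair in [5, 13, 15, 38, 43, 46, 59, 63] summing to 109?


lo=0(5)+hi=7(63)=68
lo=1(13)+hi=7(63)=76
lo=2(15)+hi=7(63)=78
lo=3(38)+hi=7(63)=101
lo=4(43)+hi=7(63)=106
lo=5(46)+hi=7(63)=109

Yes: 46+63=109


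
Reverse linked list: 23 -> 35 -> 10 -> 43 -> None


Step 1: curr=23, set curr.next=prev(None) | reversed so far: 23
Step 2: curr=35, set curr.next=prev(23) | reversed so far: 35 -> 23
Step 3: curr=10, set curr.next=prev(35) | reversed so far: 10 -> 35 -> 23
Step 4: curr=43, set curr.next=prev(10) | reversed so far: 43 -> 10 -> 35 -> 23

43 -> 10 -> 35 -> 23 -> None


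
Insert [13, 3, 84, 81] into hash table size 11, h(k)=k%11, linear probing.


Insert 13: h=2 -> slot 2
Insert 3: h=3 -> slot 3
Insert 84: h=7 -> slot 7
Insert 81: h=4 -> slot 4

Table: [None, None, 13, 3, 81, None, None, 84, None, None, None]


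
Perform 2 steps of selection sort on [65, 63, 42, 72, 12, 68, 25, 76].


Initial: [65, 63, 42, 72, 12, 68, 25, 76]
Step 1: min=12 at 4
  Swap: [12, 63, 42, 72, 65, 68, 25, 76]
Step 2: min=25 at 6
  Swap: [12, 25, 42, 72, 65, 68, 63, 76]

After 2 steps: [12, 25, 42, 72, 65, 68, 63, 76]


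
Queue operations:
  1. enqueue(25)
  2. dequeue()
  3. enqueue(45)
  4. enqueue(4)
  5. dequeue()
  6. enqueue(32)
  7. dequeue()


enqueue(25) -> [25]
dequeue()->25, []
enqueue(45) -> [45]
enqueue(4) -> [45, 4]
dequeue()->45, [4]
enqueue(32) -> [4, 32]
dequeue()->4, [32]

Final queue: [32]


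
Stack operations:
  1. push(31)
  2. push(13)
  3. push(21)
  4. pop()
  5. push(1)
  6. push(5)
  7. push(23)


push(31) -> [31]
push(13) -> [31, 13]
push(21) -> [31, 13, 21]
pop()->21, [31, 13]
push(1) -> [31, 13, 1]
push(5) -> [31, 13, 1, 5]
push(23) -> [31, 13, 1, 5, 23]

Final stack: [31, 13, 1, 5, 23]


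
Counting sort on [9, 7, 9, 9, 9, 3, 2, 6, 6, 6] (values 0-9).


Input: [9, 7, 9, 9, 9, 3, 2, 6, 6, 6]
Counts: [0, 0, 1, 1, 0, 0, 3, 1, 0, 4]

Sorted: [2, 3, 6, 6, 6, 7, 9, 9, 9, 9]


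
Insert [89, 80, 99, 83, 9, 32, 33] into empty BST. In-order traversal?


Insert 89: root
Insert 80: L from 89
Insert 99: R from 89
Insert 83: L from 89 -> R from 80
Insert 9: L from 89 -> L from 80
Insert 32: L from 89 -> L from 80 -> R from 9
Insert 33: L from 89 -> L from 80 -> R from 9 -> R from 32

In-order: [9, 32, 33, 80, 83, 89, 99]


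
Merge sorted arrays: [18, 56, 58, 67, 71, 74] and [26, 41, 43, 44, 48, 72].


Take 18 from A
Take 26 from B
Take 41 from B
Take 43 from B
Take 44 from B
Take 48 from B
Take 56 from A
Take 58 from A
Take 67 from A
Take 71 from A
Take 72 from B

Merged: [18, 26, 41, 43, 44, 48, 56, 58, 67, 71, 72, 74]


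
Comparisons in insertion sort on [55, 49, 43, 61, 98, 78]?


Algorithm: insertion sort
Input: [55, 49, 43, 61, 98, 78]
Sorted: [43, 49, 55, 61, 78, 98]

7


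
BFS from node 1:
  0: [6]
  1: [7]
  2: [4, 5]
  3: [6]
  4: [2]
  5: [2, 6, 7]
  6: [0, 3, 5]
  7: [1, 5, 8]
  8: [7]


Visit 1, enqueue [7]
Visit 7, enqueue [5, 8]
Visit 5, enqueue [2, 6]
Visit 8, enqueue []
Visit 2, enqueue [4]
Visit 6, enqueue [0, 3]
Visit 4, enqueue []
Visit 0, enqueue []
Visit 3, enqueue []

BFS order: [1, 7, 5, 8, 2, 6, 4, 0, 3]


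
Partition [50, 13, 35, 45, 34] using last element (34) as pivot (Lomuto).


Pivot: 34
  13 <= 34: swap -> [13, 50, 35, 45, 34]
Place pivot at 1: [13, 34, 35, 45, 50]

Partitioned: [13, 34, 35, 45, 50]


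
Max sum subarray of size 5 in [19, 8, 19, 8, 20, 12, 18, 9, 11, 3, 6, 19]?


[0:5]: 74
[1:6]: 67
[2:7]: 77
[3:8]: 67
[4:9]: 70
[5:10]: 53
[6:11]: 47
[7:12]: 48

Max: 77 at [2:7]


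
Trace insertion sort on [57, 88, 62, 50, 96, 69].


Initial: [57, 88, 62, 50, 96, 69]
Insert 88: [57, 88, 62, 50, 96, 69]
Insert 62: [57, 62, 88, 50, 96, 69]
Insert 50: [50, 57, 62, 88, 96, 69]
Insert 96: [50, 57, 62, 88, 96, 69]
Insert 69: [50, 57, 62, 69, 88, 96]

Sorted: [50, 57, 62, 69, 88, 96]


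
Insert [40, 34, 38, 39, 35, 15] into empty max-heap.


Insert 40: [40]
Insert 34: [40, 34]
Insert 38: [40, 34, 38]
Insert 39: [40, 39, 38, 34]
Insert 35: [40, 39, 38, 34, 35]
Insert 15: [40, 39, 38, 34, 35, 15]

Final heap: [40, 39, 38, 34, 35, 15]


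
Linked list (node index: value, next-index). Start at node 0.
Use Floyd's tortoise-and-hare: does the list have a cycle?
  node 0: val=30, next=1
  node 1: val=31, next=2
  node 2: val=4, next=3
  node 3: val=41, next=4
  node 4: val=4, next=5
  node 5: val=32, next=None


Floyd's tortoise (slow, +1) and hare (fast, +2):
  init: slow=0, fast=0
  step 1: slow=1, fast=2
  step 2: slow=2, fast=4
  step 3: fast 4->5->None, no cycle

Cycle: no


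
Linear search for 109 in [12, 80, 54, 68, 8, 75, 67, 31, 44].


i=0: 12!=109
i=1: 80!=109
i=2: 54!=109
i=3: 68!=109
i=4: 8!=109
i=5: 75!=109
i=6: 67!=109
i=7: 31!=109
i=8: 44!=109

Not found, 9 comps


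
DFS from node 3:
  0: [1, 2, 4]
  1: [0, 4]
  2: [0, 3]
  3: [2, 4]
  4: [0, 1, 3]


Visit 3, push [4, 2]
Visit 2, push [0]
Visit 0, push [4, 1]
Visit 1, push [4]
Visit 4, push []

DFS order: [3, 2, 0, 1, 4]


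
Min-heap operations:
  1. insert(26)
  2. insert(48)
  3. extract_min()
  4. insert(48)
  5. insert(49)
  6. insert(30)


insert(26) -> [26]
insert(48) -> [26, 48]
extract_min()->26, [48]
insert(48) -> [48, 48]
insert(49) -> [48, 48, 49]
insert(30) -> [30, 48, 49, 48]

Final heap: [30, 48, 49, 48]


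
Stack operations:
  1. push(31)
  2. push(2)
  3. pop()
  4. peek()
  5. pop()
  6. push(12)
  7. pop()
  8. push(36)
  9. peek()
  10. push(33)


push(31) -> [31]
push(2) -> [31, 2]
pop()->2, [31]
peek()->31
pop()->31, []
push(12) -> [12]
pop()->12, []
push(36) -> [36]
peek()->36
push(33) -> [36, 33]

Final stack: [36, 33]


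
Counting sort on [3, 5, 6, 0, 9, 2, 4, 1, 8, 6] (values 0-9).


Input: [3, 5, 6, 0, 9, 2, 4, 1, 8, 6]
Counts: [1, 1, 1, 1, 1, 1, 2, 0, 1, 1]

Sorted: [0, 1, 2, 3, 4, 5, 6, 6, 8, 9]


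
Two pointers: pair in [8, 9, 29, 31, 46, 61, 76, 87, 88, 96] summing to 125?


lo=0(8)+hi=9(96)=104
lo=1(9)+hi=9(96)=105
lo=2(29)+hi=9(96)=125

Yes: 29+96=125


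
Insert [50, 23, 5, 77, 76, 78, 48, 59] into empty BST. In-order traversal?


Insert 50: root
Insert 23: L from 50
Insert 5: L from 50 -> L from 23
Insert 77: R from 50
Insert 76: R from 50 -> L from 77
Insert 78: R from 50 -> R from 77
Insert 48: L from 50 -> R from 23
Insert 59: R from 50 -> L from 77 -> L from 76

In-order: [5, 23, 48, 50, 59, 76, 77, 78]


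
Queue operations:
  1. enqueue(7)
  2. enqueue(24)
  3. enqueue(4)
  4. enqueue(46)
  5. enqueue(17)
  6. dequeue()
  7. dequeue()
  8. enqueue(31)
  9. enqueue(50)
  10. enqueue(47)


enqueue(7) -> [7]
enqueue(24) -> [7, 24]
enqueue(4) -> [7, 24, 4]
enqueue(46) -> [7, 24, 4, 46]
enqueue(17) -> [7, 24, 4, 46, 17]
dequeue()->7, [24, 4, 46, 17]
dequeue()->24, [4, 46, 17]
enqueue(31) -> [4, 46, 17, 31]
enqueue(50) -> [4, 46, 17, 31, 50]
enqueue(47) -> [4, 46, 17, 31, 50, 47]

Final queue: [4, 46, 17, 31, 50, 47]


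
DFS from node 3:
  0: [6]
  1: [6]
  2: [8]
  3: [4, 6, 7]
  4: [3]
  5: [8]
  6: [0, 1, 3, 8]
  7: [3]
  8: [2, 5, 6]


Visit 3, push [7, 6, 4]
Visit 4, push []
Visit 6, push [8, 1, 0]
Visit 0, push []
Visit 1, push []
Visit 8, push [5, 2]
Visit 2, push []
Visit 5, push []
Visit 7, push []

DFS order: [3, 4, 6, 0, 1, 8, 2, 5, 7]


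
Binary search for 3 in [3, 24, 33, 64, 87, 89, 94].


Step 1: lo=0, hi=6, mid=3, val=64
Step 2: lo=0, hi=2, mid=1, val=24
Step 3: lo=0, hi=0, mid=0, val=3

Found at index 0


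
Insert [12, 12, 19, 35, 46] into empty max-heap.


Insert 12: [12]
Insert 12: [12, 12]
Insert 19: [19, 12, 12]
Insert 35: [35, 19, 12, 12]
Insert 46: [46, 35, 12, 12, 19]

Final heap: [46, 35, 12, 12, 19]


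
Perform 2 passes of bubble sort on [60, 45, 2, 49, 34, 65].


Initial: [60, 45, 2, 49, 34, 65]
Pass 1: [45, 2, 49, 34, 60, 65] (4 swaps)
Pass 2: [2, 45, 34, 49, 60, 65] (2 swaps)

After 2 passes: [2, 45, 34, 49, 60, 65]


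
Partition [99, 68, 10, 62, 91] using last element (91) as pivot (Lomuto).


Pivot: 91
  68 <= 91: swap -> [68, 99, 10, 62, 91]
  10 <= 91: swap -> [68, 10, 99, 62, 91]
  62 <= 91: swap -> [68, 10, 62, 99, 91]
Place pivot at 3: [68, 10, 62, 91, 99]

Partitioned: [68, 10, 62, 91, 99]


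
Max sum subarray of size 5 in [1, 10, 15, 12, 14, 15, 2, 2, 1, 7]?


[0:5]: 52
[1:6]: 66
[2:7]: 58
[3:8]: 45
[4:9]: 34
[5:10]: 27

Max: 66 at [1:6]


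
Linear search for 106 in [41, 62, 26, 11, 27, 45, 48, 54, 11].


i=0: 41!=106
i=1: 62!=106
i=2: 26!=106
i=3: 11!=106
i=4: 27!=106
i=5: 45!=106
i=6: 48!=106
i=7: 54!=106
i=8: 11!=106

Not found, 9 comps


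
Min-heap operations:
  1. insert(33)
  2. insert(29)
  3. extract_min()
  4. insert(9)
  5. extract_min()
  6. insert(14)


insert(33) -> [33]
insert(29) -> [29, 33]
extract_min()->29, [33]
insert(9) -> [9, 33]
extract_min()->9, [33]
insert(14) -> [14, 33]

Final heap: [14, 33]


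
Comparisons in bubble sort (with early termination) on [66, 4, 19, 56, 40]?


Algorithm: bubble sort (with early termination)
Input: [66, 4, 19, 56, 40]
Sorted: [4, 19, 40, 56, 66]

9


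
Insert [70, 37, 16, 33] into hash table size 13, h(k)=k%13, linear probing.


Insert 70: h=5 -> slot 5
Insert 37: h=11 -> slot 11
Insert 16: h=3 -> slot 3
Insert 33: h=7 -> slot 7

Table: [None, None, None, 16, None, 70, None, 33, None, None, None, 37, None]


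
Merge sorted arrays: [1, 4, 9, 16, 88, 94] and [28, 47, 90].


Take 1 from A
Take 4 from A
Take 9 from A
Take 16 from A
Take 28 from B
Take 47 from B
Take 88 from A
Take 90 from B

Merged: [1, 4, 9, 16, 28, 47, 88, 90, 94]


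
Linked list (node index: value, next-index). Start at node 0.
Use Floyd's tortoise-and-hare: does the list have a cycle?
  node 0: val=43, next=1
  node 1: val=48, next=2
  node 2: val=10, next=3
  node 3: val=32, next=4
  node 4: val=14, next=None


Floyd's tortoise (slow, +1) and hare (fast, +2):
  init: slow=0, fast=0
  step 1: slow=1, fast=2
  step 2: slow=2, fast=4
  step 3: fast -> None, no cycle

Cycle: no


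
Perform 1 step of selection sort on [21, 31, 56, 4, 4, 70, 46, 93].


Initial: [21, 31, 56, 4, 4, 70, 46, 93]
Step 1: min=4 at 3
  Swap: [4, 31, 56, 21, 4, 70, 46, 93]

After 1 step: [4, 31, 56, 21, 4, 70, 46, 93]


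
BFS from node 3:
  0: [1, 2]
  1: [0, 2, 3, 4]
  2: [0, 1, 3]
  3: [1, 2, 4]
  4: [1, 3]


Visit 3, enqueue [1, 2, 4]
Visit 1, enqueue [0]
Visit 2, enqueue []
Visit 4, enqueue []
Visit 0, enqueue []

BFS order: [3, 1, 2, 4, 0]


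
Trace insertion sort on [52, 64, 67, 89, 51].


Initial: [52, 64, 67, 89, 51]
Insert 64: [52, 64, 67, 89, 51]
Insert 67: [52, 64, 67, 89, 51]
Insert 89: [52, 64, 67, 89, 51]
Insert 51: [51, 52, 64, 67, 89]

Sorted: [51, 52, 64, 67, 89]


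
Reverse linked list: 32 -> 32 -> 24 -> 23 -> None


Step 1: curr=32, set curr.next=prev(None) | reversed so far: 32
Step 2: curr=32, set curr.next=prev(32) | reversed so far: 32 -> 32
Step 3: curr=24, set curr.next=prev(32) | reversed so far: 24 -> 32 -> 32
Step 4: curr=23, set curr.next=prev(24) | reversed so far: 23 -> 24 -> 32 -> 32

23 -> 24 -> 32 -> 32 -> None


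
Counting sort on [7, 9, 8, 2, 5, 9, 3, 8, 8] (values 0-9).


Input: [7, 9, 8, 2, 5, 9, 3, 8, 8]
Counts: [0, 0, 1, 1, 0, 1, 0, 1, 3, 2]

Sorted: [2, 3, 5, 7, 8, 8, 8, 9, 9]


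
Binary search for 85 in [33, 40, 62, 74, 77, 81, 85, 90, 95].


Step 1: lo=0, hi=8, mid=4, val=77
Step 2: lo=5, hi=8, mid=6, val=85

Found at index 6


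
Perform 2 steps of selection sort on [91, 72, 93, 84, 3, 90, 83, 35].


Initial: [91, 72, 93, 84, 3, 90, 83, 35]
Step 1: min=3 at 4
  Swap: [3, 72, 93, 84, 91, 90, 83, 35]
Step 2: min=35 at 7
  Swap: [3, 35, 93, 84, 91, 90, 83, 72]

After 2 steps: [3, 35, 93, 84, 91, 90, 83, 72]


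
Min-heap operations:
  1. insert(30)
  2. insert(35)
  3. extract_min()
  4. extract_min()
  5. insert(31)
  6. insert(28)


insert(30) -> [30]
insert(35) -> [30, 35]
extract_min()->30, [35]
extract_min()->35, []
insert(31) -> [31]
insert(28) -> [28, 31]

Final heap: [28, 31]


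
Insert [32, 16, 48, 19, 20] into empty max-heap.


Insert 32: [32]
Insert 16: [32, 16]
Insert 48: [48, 16, 32]
Insert 19: [48, 19, 32, 16]
Insert 20: [48, 20, 32, 16, 19]

Final heap: [48, 20, 32, 16, 19]


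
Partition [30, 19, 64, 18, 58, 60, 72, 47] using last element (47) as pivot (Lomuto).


Pivot: 47
  30 <= 47: advance i (no swap)
  19 <= 47: advance i (no swap)
  18 <= 47: swap -> [30, 19, 18, 64, 58, 60, 72, 47]
Place pivot at 3: [30, 19, 18, 47, 58, 60, 72, 64]

Partitioned: [30, 19, 18, 47, 58, 60, 72, 64]


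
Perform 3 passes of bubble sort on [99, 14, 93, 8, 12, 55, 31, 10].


Initial: [99, 14, 93, 8, 12, 55, 31, 10]
Pass 1: [14, 93, 8, 12, 55, 31, 10, 99] (7 swaps)
Pass 2: [14, 8, 12, 55, 31, 10, 93, 99] (5 swaps)
Pass 3: [8, 12, 14, 31, 10, 55, 93, 99] (4 swaps)

After 3 passes: [8, 12, 14, 31, 10, 55, 93, 99]


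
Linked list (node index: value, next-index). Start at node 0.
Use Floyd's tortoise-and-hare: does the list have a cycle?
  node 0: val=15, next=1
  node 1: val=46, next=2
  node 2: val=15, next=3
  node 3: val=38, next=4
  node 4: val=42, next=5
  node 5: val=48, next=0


Floyd's tortoise (slow, +1) and hare (fast, +2):
  init: slow=0, fast=0
  step 1: slow=1, fast=2
  step 2: slow=2, fast=4
  step 3: slow=3, fast=0
  step 4: slow=4, fast=2
  step 5: slow=5, fast=4
  step 6: slow=0, fast=0
  slow == fast at node 0: cycle detected

Cycle: yes


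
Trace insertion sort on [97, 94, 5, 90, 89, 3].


Initial: [97, 94, 5, 90, 89, 3]
Insert 94: [94, 97, 5, 90, 89, 3]
Insert 5: [5, 94, 97, 90, 89, 3]
Insert 90: [5, 90, 94, 97, 89, 3]
Insert 89: [5, 89, 90, 94, 97, 3]
Insert 3: [3, 5, 89, 90, 94, 97]

Sorted: [3, 5, 89, 90, 94, 97]


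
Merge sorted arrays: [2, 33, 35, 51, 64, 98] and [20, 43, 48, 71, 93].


Take 2 from A
Take 20 from B
Take 33 from A
Take 35 from A
Take 43 from B
Take 48 from B
Take 51 from A
Take 64 from A
Take 71 from B
Take 93 from B

Merged: [2, 20, 33, 35, 43, 48, 51, 64, 71, 93, 98]


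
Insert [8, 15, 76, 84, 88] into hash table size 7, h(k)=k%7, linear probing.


Insert 8: h=1 -> slot 1
Insert 15: h=1, 1 probes -> slot 2
Insert 76: h=6 -> slot 6
Insert 84: h=0 -> slot 0
Insert 88: h=4 -> slot 4

Table: [84, 8, 15, None, 88, None, 76]


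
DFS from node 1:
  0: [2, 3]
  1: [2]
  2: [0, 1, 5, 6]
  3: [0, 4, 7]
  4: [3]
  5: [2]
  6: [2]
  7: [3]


Visit 1, push [2]
Visit 2, push [6, 5, 0]
Visit 0, push [3]
Visit 3, push [7, 4]
Visit 4, push []
Visit 7, push []
Visit 5, push []
Visit 6, push []

DFS order: [1, 2, 0, 3, 4, 7, 5, 6]


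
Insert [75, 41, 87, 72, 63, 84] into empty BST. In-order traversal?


Insert 75: root
Insert 41: L from 75
Insert 87: R from 75
Insert 72: L from 75 -> R from 41
Insert 63: L from 75 -> R from 41 -> L from 72
Insert 84: R from 75 -> L from 87

In-order: [41, 63, 72, 75, 84, 87]


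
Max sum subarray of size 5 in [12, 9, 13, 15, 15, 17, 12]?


[0:5]: 64
[1:6]: 69
[2:7]: 72

Max: 72 at [2:7]


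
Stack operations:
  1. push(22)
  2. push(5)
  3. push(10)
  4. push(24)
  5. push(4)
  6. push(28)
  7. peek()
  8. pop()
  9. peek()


push(22) -> [22]
push(5) -> [22, 5]
push(10) -> [22, 5, 10]
push(24) -> [22, 5, 10, 24]
push(4) -> [22, 5, 10, 24, 4]
push(28) -> [22, 5, 10, 24, 4, 28]
peek()->28
pop()->28, [22, 5, 10, 24, 4]
peek()->4

Final stack: [22, 5, 10, 24, 4]


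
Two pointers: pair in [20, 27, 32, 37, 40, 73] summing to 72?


lo=0(20)+hi=5(73)=93
lo=0(20)+hi=4(40)=60
lo=1(27)+hi=4(40)=67
lo=2(32)+hi=4(40)=72

Yes: 32+40=72


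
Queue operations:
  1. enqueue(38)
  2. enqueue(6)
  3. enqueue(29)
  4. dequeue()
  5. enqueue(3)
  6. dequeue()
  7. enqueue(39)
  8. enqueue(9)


enqueue(38) -> [38]
enqueue(6) -> [38, 6]
enqueue(29) -> [38, 6, 29]
dequeue()->38, [6, 29]
enqueue(3) -> [6, 29, 3]
dequeue()->6, [29, 3]
enqueue(39) -> [29, 3, 39]
enqueue(9) -> [29, 3, 39, 9]

Final queue: [29, 3, 39, 9]


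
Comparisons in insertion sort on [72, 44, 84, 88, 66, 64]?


Algorithm: insertion sort
Input: [72, 44, 84, 88, 66, 64]
Sorted: [44, 64, 66, 72, 84, 88]

12


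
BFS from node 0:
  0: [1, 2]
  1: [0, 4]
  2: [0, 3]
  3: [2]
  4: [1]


Visit 0, enqueue [1, 2]
Visit 1, enqueue [4]
Visit 2, enqueue [3]
Visit 4, enqueue []
Visit 3, enqueue []

BFS order: [0, 1, 2, 4, 3]


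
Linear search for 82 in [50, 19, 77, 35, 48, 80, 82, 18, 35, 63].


i=0: 50!=82
i=1: 19!=82
i=2: 77!=82
i=3: 35!=82
i=4: 48!=82
i=5: 80!=82
i=6: 82==82 found!

Found at 6, 7 comps


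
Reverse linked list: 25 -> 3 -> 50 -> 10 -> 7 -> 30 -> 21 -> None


Step 1: curr=25, set curr.next=prev(None) | reversed so far: 25
Step 2: curr=3, set curr.next=prev(25) | reversed so far: 3 -> 25
Step 3: curr=50, set curr.next=prev(3) | reversed so far: 50 -> 3 -> 25
Step 4: curr=10, set curr.next=prev(50) | reversed so far: 10 -> 50 -> 3 -> 25
Step 5: curr=7, set curr.next=prev(10) | reversed so far: 7 -> 10 -> 50 -> 3 -> 25
Step 6: curr=30, set curr.next=prev(7) | reversed so far: 30 -> 7 -> 10 -> 50 -> 3 -> 25
Step 7: curr=21, set curr.next=prev(30) | reversed so far: 21 -> 30 -> 7 -> 10 -> 50 -> 3 -> 25

21 -> 30 -> 7 -> 10 -> 50 -> 3 -> 25 -> None


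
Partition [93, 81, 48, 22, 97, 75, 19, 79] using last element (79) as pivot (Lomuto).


Pivot: 79
  48 <= 79: swap -> [48, 81, 93, 22, 97, 75, 19, 79]
  22 <= 79: swap -> [48, 22, 93, 81, 97, 75, 19, 79]
  75 <= 79: swap -> [48, 22, 75, 81, 97, 93, 19, 79]
  19 <= 79: swap -> [48, 22, 75, 19, 97, 93, 81, 79]
Place pivot at 4: [48, 22, 75, 19, 79, 93, 81, 97]

Partitioned: [48, 22, 75, 19, 79, 93, 81, 97]


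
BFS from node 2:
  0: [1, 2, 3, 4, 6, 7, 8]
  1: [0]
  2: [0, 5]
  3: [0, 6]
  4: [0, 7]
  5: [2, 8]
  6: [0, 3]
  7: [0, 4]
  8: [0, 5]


Visit 2, enqueue [0, 5]
Visit 0, enqueue [1, 3, 4, 6, 7, 8]
Visit 5, enqueue []
Visit 1, enqueue []
Visit 3, enqueue []
Visit 4, enqueue []
Visit 6, enqueue []
Visit 7, enqueue []
Visit 8, enqueue []

BFS order: [2, 0, 5, 1, 3, 4, 6, 7, 8]


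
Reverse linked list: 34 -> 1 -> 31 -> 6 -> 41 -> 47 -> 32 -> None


Step 1: curr=34, set curr.next=prev(None) | reversed so far: 34
Step 2: curr=1, set curr.next=prev(34) | reversed so far: 1 -> 34
Step 3: curr=31, set curr.next=prev(1) | reversed so far: 31 -> 1 -> 34
Step 4: curr=6, set curr.next=prev(31) | reversed so far: 6 -> 31 -> 1 -> 34
Step 5: curr=41, set curr.next=prev(6) | reversed so far: 41 -> 6 -> 31 -> 1 -> 34
Step 6: curr=47, set curr.next=prev(41) | reversed so far: 47 -> 41 -> 6 -> 31 -> 1 -> 34
Step 7: curr=32, set curr.next=prev(47) | reversed so far: 32 -> 47 -> 41 -> 6 -> 31 -> 1 -> 34

32 -> 47 -> 41 -> 6 -> 31 -> 1 -> 34 -> None


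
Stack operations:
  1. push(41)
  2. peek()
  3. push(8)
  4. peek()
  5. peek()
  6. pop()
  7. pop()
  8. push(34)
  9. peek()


push(41) -> [41]
peek()->41
push(8) -> [41, 8]
peek()->8
peek()->8
pop()->8, [41]
pop()->41, []
push(34) -> [34]
peek()->34

Final stack: [34]


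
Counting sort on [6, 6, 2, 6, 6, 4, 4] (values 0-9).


Input: [6, 6, 2, 6, 6, 4, 4]
Counts: [0, 0, 1, 0, 2, 0, 4, 0, 0, 0]

Sorted: [2, 4, 4, 6, 6, 6, 6]


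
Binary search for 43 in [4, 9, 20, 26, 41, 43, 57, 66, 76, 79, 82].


Step 1: lo=0, hi=10, mid=5, val=43

Found at index 5


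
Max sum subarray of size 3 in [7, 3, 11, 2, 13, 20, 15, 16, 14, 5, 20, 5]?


[0:3]: 21
[1:4]: 16
[2:5]: 26
[3:6]: 35
[4:7]: 48
[5:8]: 51
[6:9]: 45
[7:10]: 35
[8:11]: 39
[9:12]: 30

Max: 51 at [5:8]


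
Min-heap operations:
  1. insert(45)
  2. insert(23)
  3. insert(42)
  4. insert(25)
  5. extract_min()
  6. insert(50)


insert(45) -> [45]
insert(23) -> [23, 45]
insert(42) -> [23, 45, 42]
insert(25) -> [23, 25, 42, 45]
extract_min()->23, [25, 45, 42]
insert(50) -> [25, 45, 42, 50]

Final heap: [25, 45, 42, 50]


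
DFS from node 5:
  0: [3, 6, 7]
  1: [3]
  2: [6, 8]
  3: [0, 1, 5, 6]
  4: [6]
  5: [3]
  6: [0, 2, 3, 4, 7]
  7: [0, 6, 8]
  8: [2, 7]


Visit 5, push [3]
Visit 3, push [6, 1, 0]
Visit 0, push [7, 6]
Visit 6, push [7, 4, 2]
Visit 2, push [8]
Visit 8, push [7]
Visit 7, push []
Visit 4, push []
Visit 1, push []

DFS order: [5, 3, 0, 6, 2, 8, 7, 4, 1]


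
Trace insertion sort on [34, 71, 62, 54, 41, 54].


Initial: [34, 71, 62, 54, 41, 54]
Insert 71: [34, 71, 62, 54, 41, 54]
Insert 62: [34, 62, 71, 54, 41, 54]
Insert 54: [34, 54, 62, 71, 41, 54]
Insert 41: [34, 41, 54, 62, 71, 54]
Insert 54: [34, 41, 54, 54, 62, 71]

Sorted: [34, 41, 54, 54, 62, 71]


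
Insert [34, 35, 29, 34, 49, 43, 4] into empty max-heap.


Insert 34: [34]
Insert 35: [35, 34]
Insert 29: [35, 34, 29]
Insert 34: [35, 34, 29, 34]
Insert 49: [49, 35, 29, 34, 34]
Insert 43: [49, 35, 43, 34, 34, 29]
Insert 4: [49, 35, 43, 34, 34, 29, 4]

Final heap: [49, 35, 43, 34, 34, 29, 4]


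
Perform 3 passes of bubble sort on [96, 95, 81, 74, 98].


Initial: [96, 95, 81, 74, 98]
Pass 1: [95, 81, 74, 96, 98] (3 swaps)
Pass 2: [81, 74, 95, 96, 98] (2 swaps)
Pass 3: [74, 81, 95, 96, 98] (1 swaps)

After 3 passes: [74, 81, 95, 96, 98]


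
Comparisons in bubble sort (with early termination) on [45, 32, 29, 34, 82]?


Algorithm: bubble sort (with early termination)
Input: [45, 32, 29, 34, 82]
Sorted: [29, 32, 34, 45, 82]

9


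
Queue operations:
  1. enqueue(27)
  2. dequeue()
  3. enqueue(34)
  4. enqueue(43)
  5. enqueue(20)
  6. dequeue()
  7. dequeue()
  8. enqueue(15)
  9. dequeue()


enqueue(27) -> [27]
dequeue()->27, []
enqueue(34) -> [34]
enqueue(43) -> [34, 43]
enqueue(20) -> [34, 43, 20]
dequeue()->34, [43, 20]
dequeue()->43, [20]
enqueue(15) -> [20, 15]
dequeue()->20, [15]

Final queue: [15]


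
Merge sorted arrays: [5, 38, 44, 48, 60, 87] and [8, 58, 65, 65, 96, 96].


Take 5 from A
Take 8 from B
Take 38 from A
Take 44 from A
Take 48 from A
Take 58 from B
Take 60 from A
Take 65 from B
Take 65 from B
Take 87 from A

Merged: [5, 8, 38, 44, 48, 58, 60, 65, 65, 87, 96, 96]


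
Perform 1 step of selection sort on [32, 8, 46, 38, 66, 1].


Initial: [32, 8, 46, 38, 66, 1]
Step 1: min=1 at 5
  Swap: [1, 8, 46, 38, 66, 32]

After 1 step: [1, 8, 46, 38, 66, 32]


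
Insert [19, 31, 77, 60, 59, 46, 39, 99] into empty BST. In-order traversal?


Insert 19: root
Insert 31: R from 19
Insert 77: R from 19 -> R from 31
Insert 60: R from 19 -> R from 31 -> L from 77
Insert 59: R from 19 -> R from 31 -> L from 77 -> L from 60
Insert 46: R from 19 -> R from 31 -> L from 77 -> L from 60 -> L from 59
Insert 39: R from 19 -> R from 31 -> L from 77 -> L from 60 -> L from 59 -> L from 46
Insert 99: R from 19 -> R from 31 -> R from 77

In-order: [19, 31, 39, 46, 59, 60, 77, 99]


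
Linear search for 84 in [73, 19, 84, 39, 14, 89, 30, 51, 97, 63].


i=0: 73!=84
i=1: 19!=84
i=2: 84==84 found!

Found at 2, 3 comps


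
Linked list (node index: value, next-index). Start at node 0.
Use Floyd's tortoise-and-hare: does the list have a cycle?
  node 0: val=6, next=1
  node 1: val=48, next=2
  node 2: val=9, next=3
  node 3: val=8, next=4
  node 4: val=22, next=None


Floyd's tortoise (slow, +1) and hare (fast, +2):
  init: slow=0, fast=0
  step 1: slow=1, fast=2
  step 2: slow=2, fast=4
  step 3: fast -> None, no cycle

Cycle: no


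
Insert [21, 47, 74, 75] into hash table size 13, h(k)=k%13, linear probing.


Insert 21: h=8 -> slot 8
Insert 47: h=8, 1 probes -> slot 9
Insert 74: h=9, 1 probes -> slot 10
Insert 75: h=10, 1 probes -> slot 11

Table: [None, None, None, None, None, None, None, None, 21, 47, 74, 75, None]


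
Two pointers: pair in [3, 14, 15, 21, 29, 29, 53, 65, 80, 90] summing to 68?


lo=0(3)+hi=9(90)=93
lo=0(3)+hi=8(80)=83
lo=0(3)+hi=7(65)=68

Yes: 3+65=68


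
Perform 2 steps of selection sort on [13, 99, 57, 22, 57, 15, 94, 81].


Initial: [13, 99, 57, 22, 57, 15, 94, 81]
Step 1: min=13 at 0
  Swap: [13, 99, 57, 22, 57, 15, 94, 81]
Step 2: min=15 at 5
  Swap: [13, 15, 57, 22, 57, 99, 94, 81]

After 2 steps: [13, 15, 57, 22, 57, 99, 94, 81]


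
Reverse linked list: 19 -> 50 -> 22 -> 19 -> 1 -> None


Step 1: curr=19, set curr.next=prev(None) | reversed so far: 19
Step 2: curr=50, set curr.next=prev(19) | reversed so far: 50 -> 19
Step 3: curr=22, set curr.next=prev(50) | reversed so far: 22 -> 50 -> 19
Step 4: curr=19, set curr.next=prev(22) | reversed so far: 19 -> 22 -> 50 -> 19
Step 5: curr=1, set curr.next=prev(19) | reversed so far: 1 -> 19 -> 22 -> 50 -> 19

1 -> 19 -> 22 -> 50 -> 19 -> None


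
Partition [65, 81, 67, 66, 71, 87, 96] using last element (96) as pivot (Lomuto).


Pivot: 96
  65 <= 96: advance i (no swap)
  81 <= 96: advance i (no swap)
  67 <= 96: advance i (no swap)
  66 <= 96: advance i (no swap)
  71 <= 96: advance i (no swap)
  87 <= 96: advance i (no swap)
Place pivot at 6: [65, 81, 67, 66, 71, 87, 96]

Partitioned: [65, 81, 67, 66, 71, 87, 96]


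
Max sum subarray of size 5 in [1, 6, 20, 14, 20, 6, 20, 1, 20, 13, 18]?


[0:5]: 61
[1:6]: 66
[2:7]: 80
[3:8]: 61
[4:9]: 67
[5:10]: 60
[6:11]: 72

Max: 80 at [2:7]


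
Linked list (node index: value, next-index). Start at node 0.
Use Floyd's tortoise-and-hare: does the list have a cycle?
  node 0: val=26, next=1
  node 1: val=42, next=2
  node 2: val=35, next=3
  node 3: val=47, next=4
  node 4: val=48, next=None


Floyd's tortoise (slow, +1) and hare (fast, +2):
  init: slow=0, fast=0
  step 1: slow=1, fast=2
  step 2: slow=2, fast=4
  step 3: fast -> None, no cycle

Cycle: no


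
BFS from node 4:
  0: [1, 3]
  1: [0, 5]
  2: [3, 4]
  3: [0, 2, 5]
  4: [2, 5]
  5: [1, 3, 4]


Visit 4, enqueue [2, 5]
Visit 2, enqueue [3]
Visit 5, enqueue [1]
Visit 3, enqueue [0]
Visit 1, enqueue []
Visit 0, enqueue []

BFS order: [4, 2, 5, 3, 1, 0]


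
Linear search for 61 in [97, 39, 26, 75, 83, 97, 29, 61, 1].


i=0: 97!=61
i=1: 39!=61
i=2: 26!=61
i=3: 75!=61
i=4: 83!=61
i=5: 97!=61
i=6: 29!=61
i=7: 61==61 found!

Found at 7, 8 comps


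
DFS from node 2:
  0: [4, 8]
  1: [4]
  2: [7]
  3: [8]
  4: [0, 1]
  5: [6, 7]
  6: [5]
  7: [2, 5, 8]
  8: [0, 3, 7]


Visit 2, push [7]
Visit 7, push [8, 5]
Visit 5, push [6]
Visit 6, push []
Visit 8, push [3, 0]
Visit 0, push [4]
Visit 4, push [1]
Visit 1, push []
Visit 3, push []

DFS order: [2, 7, 5, 6, 8, 0, 4, 1, 3]


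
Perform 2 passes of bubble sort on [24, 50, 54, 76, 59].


Initial: [24, 50, 54, 76, 59]
Pass 1: [24, 50, 54, 59, 76] (1 swaps)
Pass 2: [24, 50, 54, 59, 76] (0 swaps)

After 2 passes: [24, 50, 54, 59, 76]


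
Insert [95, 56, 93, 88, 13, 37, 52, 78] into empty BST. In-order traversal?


Insert 95: root
Insert 56: L from 95
Insert 93: L from 95 -> R from 56
Insert 88: L from 95 -> R from 56 -> L from 93
Insert 13: L from 95 -> L from 56
Insert 37: L from 95 -> L from 56 -> R from 13
Insert 52: L from 95 -> L from 56 -> R from 13 -> R from 37
Insert 78: L from 95 -> R from 56 -> L from 93 -> L from 88

In-order: [13, 37, 52, 56, 78, 88, 93, 95]


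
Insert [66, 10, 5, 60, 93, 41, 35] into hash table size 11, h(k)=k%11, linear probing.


Insert 66: h=0 -> slot 0
Insert 10: h=10 -> slot 10
Insert 5: h=5 -> slot 5
Insert 60: h=5, 1 probes -> slot 6
Insert 93: h=5, 2 probes -> slot 7
Insert 41: h=8 -> slot 8
Insert 35: h=2 -> slot 2

Table: [66, None, 35, None, None, 5, 60, 93, 41, None, 10]


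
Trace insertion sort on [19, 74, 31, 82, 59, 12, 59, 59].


Initial: [19, 74, 31, 82, 59, 12, 59, 59]
Insert 74: [19, 74, 31, 82, 59, 12, 59, 59]
Insert 31: [19, 31, 74, 82, 59, 12, 59, 59]
Insert 82: [19, 31, 74, 82, 59, 12, 59, 59]
Insert 59: [19, 31, 59, 74, 82, 12, 59, 59]
Insert 12: [12, 19, 31, 59, 74, 82, 59, 59]
Insert 59: [12, 19, 31, 59, 59, 74, 82, 59]
Insert 59: [12, 19, 31, 59, 59, 59, 74, 82]

Sorted: [12, 19, 31, 59, 59, 59, 74, 82]


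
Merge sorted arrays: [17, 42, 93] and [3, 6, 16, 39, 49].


Take 3 from B
Take 6 from B
Take 16 from B
Take 17 from A
Take 39 from B
Take 42 from A
Take 49 from B

Merged: [3, 6, 16, 17, 39, 42, 49, 93]


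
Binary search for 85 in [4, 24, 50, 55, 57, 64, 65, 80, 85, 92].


Step 1: lo=0, hi=9, mid=4, val=57
Step 2: lo=5, hi=9, mid=7, val=80
Step 3: lo=8, hi=9, mid=8, val=85

Found at index 8


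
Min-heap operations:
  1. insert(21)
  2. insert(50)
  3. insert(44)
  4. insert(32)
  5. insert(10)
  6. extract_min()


insert(21) -> [21]
insert(50) -> [21, 50]
insert(44) -> [21, 50, 44]
insert(32) -> [21, 32, 44, 50]
insert(10) -> [10, 21, 44, 50, 32]
extract_min()->10, [21, 32, 44, 50]

Final heap: [21, 32, 44, 50]


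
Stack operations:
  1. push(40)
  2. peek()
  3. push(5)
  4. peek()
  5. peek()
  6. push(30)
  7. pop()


push(40) -> [40]
peek()->40
push(5) -> [40, 5]
peek()->5
peek()->5
push(30) -> [40, 5, 30]
pop()->30, [40, 5]

Final stack: [40, 5]


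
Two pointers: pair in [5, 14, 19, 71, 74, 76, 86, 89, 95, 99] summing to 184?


lo=0(5)+hi=9(99)=104
lo=1(14)+hi=9(99)=113
lo=2(19)+hi=9(99)=118
lo=3(71)+hi=9(99)=170
lo=4(74)+hi=9(99)=173
lo=5(76)+hi=9(99)=175
lo=6(86)+hi=9(99)=185
lo=6(86)+hi=8(95)=181
lo=7(89)+hi=8(95)=184

Yes: 89+95=184


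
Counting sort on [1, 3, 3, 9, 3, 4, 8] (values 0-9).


Input: [1, 3, 3, 9, 3, 4, 8]
Counts: [0, 1, 0, 3, 1, 0, 0, 0, 1, 1]

Sorted: [1, 3, 3, 3, 4, 8, 9]


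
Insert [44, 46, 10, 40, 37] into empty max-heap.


Insert 44: [44]
Insert 46: [46, 44]
Insert 10: [46, 44, 10]
Insert 40: [46, 44, 10, 40]
Insert 37: [46, 44, 10, 40, 37]

Final heap: [46, 44, 10, 40, 37]


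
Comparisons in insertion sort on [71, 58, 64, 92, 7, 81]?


Algorithm: insertion sort
Input: [71, 58, 64, 92, 7, 81]
Sorted: [7, 58, 64, 71, 81, 92]

10


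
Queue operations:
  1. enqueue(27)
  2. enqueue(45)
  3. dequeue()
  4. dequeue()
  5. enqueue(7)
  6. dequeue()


enqueue(27) -> [27]
enqueue(45) -> [27, 45]
dequeue()->27, [45]
dequeue()->45, []
enqueue(7) -> [7]
dequeue()->7, []

Final queue: []


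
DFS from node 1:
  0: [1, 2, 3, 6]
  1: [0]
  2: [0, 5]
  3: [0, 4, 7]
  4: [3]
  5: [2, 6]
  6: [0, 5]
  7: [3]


Visit 1, push [0]
Visit 0, push [6, 3, 2]
Visit 2, push [5]
Visit 5, push [6]
Visit 6, push []
Visit 3, push [7, 4]
Visit 4, push []
Visit 7, push []

DFS order: [1, 0, 2, 5, 6, 3, 4, 7]


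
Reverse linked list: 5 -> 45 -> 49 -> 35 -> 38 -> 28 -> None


Step 1: curr=5, set curr.next=prev(None) | reversed so far: 5
Step 2: curr=45, set curr.next=prev(5) | reversed so far: 45 -> 5
Step 3: curr=49, set curr.next=prev(45) | reversed so far: 49 -> 45 -> 5
Step 4: curr=35, set curr.next=prev(49) | reversed so far: 35 -> 49 -> 45 -> 5
Step 5: curr=38, set curr.next=prev(35) | reversed so far: 38 -> 35 -> 49 -> 45 -> 5
Step 6: curr=28, set curr.next=prev(38) | reversed so far: 28 -> 38 -> 35 -> 49 -> 45 -> 5

28 -> 38 -> 35 -> 49 -> 45 -> 5 -> None


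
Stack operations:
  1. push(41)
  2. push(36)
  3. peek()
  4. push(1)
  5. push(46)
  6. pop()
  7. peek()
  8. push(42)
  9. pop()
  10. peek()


push(41) -> [41]
push(36) -> [41, 36]
peek()->36
push(1) -> [41, 36, 1]
push(46) -> [41, 36, 1, 46]
pop()->46, [41, 36, 1]
peek()->1
push(42) -> [41, 36, 1, 42]
pop()->42, [41, 36, 1]
peek()->1

Final stack: [41, 36, 1]


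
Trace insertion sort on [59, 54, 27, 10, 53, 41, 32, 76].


Initial: [59, 54, 27, 10, 53, 41, 32, 76]
Insert 54: [54, 59, 27, 10, 53, 41, 32, 76]
Insert 27: [27, 54, 59, 10, 53, 41, 32, 76]
Insert 10: [10, 27, 54, 59, 53, 41, 32, 76]
Insert 53: [10, 27, 53, 54, 59, 41, 32, 76]
Insert 41: [10, 27, 41, 53, 54, 59, 32, 76]
Insert 32: [10, 27, 32, 41, 53, 54, 59, 76]
Insert 76: [10, 27, 32, 41, 53, 54, 59, 76]

Sorted: [10, 27, 32, 41, 53, 54, 59, 76]


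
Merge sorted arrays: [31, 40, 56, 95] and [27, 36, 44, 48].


Take 27 from B
Take 31 from A
Take 36 from B
Take 40 from A
Take 44 from B
Take 48 from B

Merged: [27, 31, 36, 40, 44, 48, 56, 95]


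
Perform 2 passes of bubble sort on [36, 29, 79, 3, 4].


Initial: [36, 29, 79, 3, 4]
Pass 1: [29, 36, 3, 4, 79] (3 swaps)
Pass 2: [29, 3, 4, 36, 79] (2 swaps)

After 2 passes: [29, 3, 4, 36, 79]


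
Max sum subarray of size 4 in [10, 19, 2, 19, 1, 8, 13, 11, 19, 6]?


[0:4]: 50
[1:5]: 41
[2:6]: 30
[3:7]: 41
[4:8]: 33
[5:9]: 51
[6:10]: 49

Max: 51 at [5:9]


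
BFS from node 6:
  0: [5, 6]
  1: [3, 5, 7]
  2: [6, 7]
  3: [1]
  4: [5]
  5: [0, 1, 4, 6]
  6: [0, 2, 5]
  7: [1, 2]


Visit 6, enqueue [0, 2, 5]
Visit 0, enqueue []
Visit 2, enqueue [7]
Visit 5, enqueue [1, 4]
Visit 7, enqueue []
Visit 1, enqueue [3]
Visit 4, enqueue []
Visit 3, enqueue []

BFS order: [6, 0, 2, 5, 7, 1, 4, 3]


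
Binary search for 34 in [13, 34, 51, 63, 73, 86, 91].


Step 1: lo=0, hi=6, mid=3, val=63
Step 2: lo=0, hi=2, mid=1, val=34

Found at index 1


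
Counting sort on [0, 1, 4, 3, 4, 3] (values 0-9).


Input: [0, 1, 4, 3, 4, 3]
Counts: [1, 1, 0, 2, 2, 0, 0, 0, 0, 0]

Sorted: [0, 1, 3, 3, 4, 4]


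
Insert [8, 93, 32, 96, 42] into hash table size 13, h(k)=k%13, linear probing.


Insert 8: h=8 -> slot 8
Insert 93: h=2 -> slot 2
Insert 32: h=6 -> slot 6
Insert 96: h=5 -> slot 5
Insert 42: h=3 -> slot 3

Table: [None, None, 93, 42, None, 96, 32, None, 8, None, None, None, None]


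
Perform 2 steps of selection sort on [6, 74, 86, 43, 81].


Initial: [6, 74, 86, 43, 81]
Step 1: min=6 at 0
  Swap: [6, 74, 86, 43, 81]
Step 2: min=43 at 3
  Swap: [6, 43, 86, 74, 81]

After 2 steps: [6, 43, 86, 74, 81]


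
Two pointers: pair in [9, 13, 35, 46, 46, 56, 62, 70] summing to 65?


lo=0(9)+hi=7(70)=79
lo=0(9)+hi=6(62)=71
lo=0(9)+hi=5(56)=65

Yes: 9+56=65


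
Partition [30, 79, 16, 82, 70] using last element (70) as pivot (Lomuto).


Pivot: 70
  30 <= 70: advance i (no swap)
  16 <= 70: swap -> [30, 16, 79, 82, 70]
Place pivot at 2: [30, 16, 70, 82, 79]

Partitioned: [30, 16, 70, 82, 79]
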